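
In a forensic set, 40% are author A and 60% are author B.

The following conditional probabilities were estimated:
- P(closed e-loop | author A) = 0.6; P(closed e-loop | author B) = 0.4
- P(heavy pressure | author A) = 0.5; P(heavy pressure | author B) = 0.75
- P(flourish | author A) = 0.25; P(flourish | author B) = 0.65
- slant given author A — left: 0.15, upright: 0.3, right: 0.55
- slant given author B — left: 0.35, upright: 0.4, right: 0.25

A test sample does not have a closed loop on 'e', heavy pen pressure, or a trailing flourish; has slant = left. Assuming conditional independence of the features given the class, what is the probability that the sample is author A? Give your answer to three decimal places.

0.449

author A: 0.4 × (1−0.6) × (1−0.5) × (1−0.25) × 0.15 = 0.009
author B: 0.6 × (1−0.4) × (1−0.75) × (1−0.65) × 0.35 = 0.011025
P(author A | x) = 0.009 / 0.020025 ≈ 0.449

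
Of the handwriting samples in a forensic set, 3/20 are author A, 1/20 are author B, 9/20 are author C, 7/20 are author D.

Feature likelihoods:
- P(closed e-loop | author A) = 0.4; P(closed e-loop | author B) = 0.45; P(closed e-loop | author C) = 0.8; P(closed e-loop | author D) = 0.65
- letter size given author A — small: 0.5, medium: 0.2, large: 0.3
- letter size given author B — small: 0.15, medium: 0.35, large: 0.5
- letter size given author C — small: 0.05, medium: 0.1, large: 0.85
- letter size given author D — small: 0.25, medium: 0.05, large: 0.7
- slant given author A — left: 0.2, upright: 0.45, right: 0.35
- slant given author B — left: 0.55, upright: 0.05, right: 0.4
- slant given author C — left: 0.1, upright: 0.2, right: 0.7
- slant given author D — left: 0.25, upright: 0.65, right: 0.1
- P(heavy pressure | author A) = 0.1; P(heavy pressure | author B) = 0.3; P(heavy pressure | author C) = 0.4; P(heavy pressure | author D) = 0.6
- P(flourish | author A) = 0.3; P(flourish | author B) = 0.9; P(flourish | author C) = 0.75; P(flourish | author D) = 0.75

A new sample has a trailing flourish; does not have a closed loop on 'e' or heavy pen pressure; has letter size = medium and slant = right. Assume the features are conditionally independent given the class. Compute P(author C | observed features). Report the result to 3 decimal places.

0.397

author A: 0.15 × (1−0.4) × 0.2 × 0.35 × (1−0.1) × 0.3 = 0.001701
author B: 0.05 × (1−0.45) × 0.35 × 0.4 × (1−0.3) × 0.9 = 0.0024255
author C: 0.45 × (1−0.8) × 0.1 × 0.7 × (1−0.4) × 0.75 = 0.002835
author D: 0.35 × (1−0.65) × 0.05 × 0.1 × (1−0.6) × 0.75 = 0.00018375
P(author C | x) = 0.002835 / 0.00714525 ≈ 0.397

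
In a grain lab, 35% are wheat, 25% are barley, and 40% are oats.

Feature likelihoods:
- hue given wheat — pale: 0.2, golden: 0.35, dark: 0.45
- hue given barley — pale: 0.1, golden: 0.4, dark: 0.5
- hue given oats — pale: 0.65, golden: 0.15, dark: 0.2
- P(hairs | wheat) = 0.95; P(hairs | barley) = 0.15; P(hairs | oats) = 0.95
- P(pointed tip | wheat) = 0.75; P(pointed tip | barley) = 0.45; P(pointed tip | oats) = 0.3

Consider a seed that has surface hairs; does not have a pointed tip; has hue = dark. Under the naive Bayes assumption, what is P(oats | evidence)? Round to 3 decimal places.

wheat: 0.35 × 0.45 × 0.95 × (1−0.75) = 0.03740625
barley: 0.25 × 0.5 × 0.15 × (1−0.45) = 0.0103125
oats: 0.4 × 0.2 × 0.95 × (1−0.3) = 0.0532
P(oats | x) = 0.0532 / 0.10091875 ≈ 0.527

0.527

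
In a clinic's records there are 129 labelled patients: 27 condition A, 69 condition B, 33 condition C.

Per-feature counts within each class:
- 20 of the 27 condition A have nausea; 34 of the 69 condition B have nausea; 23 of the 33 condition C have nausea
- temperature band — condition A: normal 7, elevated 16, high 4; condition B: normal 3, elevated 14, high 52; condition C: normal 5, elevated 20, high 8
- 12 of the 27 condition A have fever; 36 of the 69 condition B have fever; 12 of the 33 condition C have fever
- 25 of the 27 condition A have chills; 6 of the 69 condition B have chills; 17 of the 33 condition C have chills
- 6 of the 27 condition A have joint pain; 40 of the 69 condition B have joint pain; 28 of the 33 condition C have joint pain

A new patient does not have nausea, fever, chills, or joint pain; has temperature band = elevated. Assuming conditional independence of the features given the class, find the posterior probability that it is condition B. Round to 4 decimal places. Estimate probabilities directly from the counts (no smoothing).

condition A: (27/129) × (7/27) × (16/27) × (15/27) × (2/27) × (21/27) ≈ 0.00102923
condition B: (69/129) × (35/69) × (14/69) × (33/69) × (63/69) × (29/69) ≈ 0.0101033
condition C: (33/129) × (10/33) × (20/33) × (21/33) × (16/33) × (5/33) ≈ 0.00219631
P(condition B | x) = 0.0101033 / 0.01332884 ≈ 0.7580

0.7580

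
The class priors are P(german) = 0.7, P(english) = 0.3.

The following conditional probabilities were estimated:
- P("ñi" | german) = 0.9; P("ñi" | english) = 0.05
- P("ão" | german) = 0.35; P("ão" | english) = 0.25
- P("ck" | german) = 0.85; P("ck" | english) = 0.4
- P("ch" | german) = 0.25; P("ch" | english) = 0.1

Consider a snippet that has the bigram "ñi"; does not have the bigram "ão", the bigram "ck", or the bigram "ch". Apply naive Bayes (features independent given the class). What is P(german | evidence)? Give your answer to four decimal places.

0.8835

german: 0.7 × 0.9 × (1−0.35) × (1−0.85) × (1−0.25) = 0.04606875
english: 0.3 × 0.05 × (1−0.25) × (1−0.4) × (1−0.1) = 0.006075
P(german | x) = 0.04606875 / 0.05214375 ≈ 0.8835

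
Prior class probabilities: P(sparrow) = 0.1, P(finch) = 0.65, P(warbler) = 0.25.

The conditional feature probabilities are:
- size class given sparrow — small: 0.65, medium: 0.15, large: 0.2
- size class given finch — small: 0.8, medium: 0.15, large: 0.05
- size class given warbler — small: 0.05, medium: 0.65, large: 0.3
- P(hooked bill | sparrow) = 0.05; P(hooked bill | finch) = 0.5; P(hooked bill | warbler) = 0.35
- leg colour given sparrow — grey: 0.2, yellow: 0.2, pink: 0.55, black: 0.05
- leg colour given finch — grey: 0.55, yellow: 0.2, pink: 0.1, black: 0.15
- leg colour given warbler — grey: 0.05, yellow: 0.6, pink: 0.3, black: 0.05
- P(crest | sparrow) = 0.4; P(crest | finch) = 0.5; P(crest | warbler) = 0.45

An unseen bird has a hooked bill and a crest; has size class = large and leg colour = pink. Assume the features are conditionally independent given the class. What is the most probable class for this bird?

warbler

sparrow: 0.1 × 0.2 × 0.05 × 0.55 × 0.4 = 0.00022
finch: 0.65 × 0.05 × 0.5 × 0.1 × 0.5 = 0.0008125
warbler: 0.25 × 0.3 × 0.35 × 0.3 × 0.45 = 0.00354375
Highest score → warbler.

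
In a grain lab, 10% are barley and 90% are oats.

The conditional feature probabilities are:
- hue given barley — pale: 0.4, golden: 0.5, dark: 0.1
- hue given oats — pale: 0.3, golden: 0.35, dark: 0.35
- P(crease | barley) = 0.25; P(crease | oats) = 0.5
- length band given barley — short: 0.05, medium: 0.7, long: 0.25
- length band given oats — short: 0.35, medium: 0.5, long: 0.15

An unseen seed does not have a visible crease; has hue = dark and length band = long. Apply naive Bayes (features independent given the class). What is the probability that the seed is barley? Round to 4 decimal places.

0.0735

barley: 0.1 × 0.1 × (1−0.25) × 0.25 = 0.001875
oats: 0.9 × 0.35 × (1−0.5) × 0.15 = 0.023625
P(barley | x) = 0.001875 / 0.0255 ≈ 0.0735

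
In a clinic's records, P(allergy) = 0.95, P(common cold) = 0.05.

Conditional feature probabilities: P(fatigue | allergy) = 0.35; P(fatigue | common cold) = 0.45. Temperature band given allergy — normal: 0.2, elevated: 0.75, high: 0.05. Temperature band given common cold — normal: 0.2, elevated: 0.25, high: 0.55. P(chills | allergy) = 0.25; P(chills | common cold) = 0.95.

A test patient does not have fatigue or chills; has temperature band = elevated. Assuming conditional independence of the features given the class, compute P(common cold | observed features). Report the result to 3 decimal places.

allergy: 0.95 × (1−0.35) × 0.75 × (1−0.25) = 0.34734375
common cold: 0.05 × (1−0.45) × 0.25 × (1−0.95) = 0.00034375
P(common cold | x) = 0.00034375 / 0.3476875 ≈ 0.001

0.001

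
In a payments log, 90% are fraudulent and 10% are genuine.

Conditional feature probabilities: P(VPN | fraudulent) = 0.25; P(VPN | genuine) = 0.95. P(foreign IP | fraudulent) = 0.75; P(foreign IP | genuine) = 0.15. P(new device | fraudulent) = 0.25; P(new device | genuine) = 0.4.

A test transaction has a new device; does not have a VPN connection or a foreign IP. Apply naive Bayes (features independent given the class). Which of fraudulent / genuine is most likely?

fraudulent

fraudulent: 0.9 × (1−0.25) × (1−0.75) × 0.25 = 0.0421875
genuine: 0.1 × (1−0.95) × (1−0.15) × 0.4 = 0.0017
Highest score → fraudulent.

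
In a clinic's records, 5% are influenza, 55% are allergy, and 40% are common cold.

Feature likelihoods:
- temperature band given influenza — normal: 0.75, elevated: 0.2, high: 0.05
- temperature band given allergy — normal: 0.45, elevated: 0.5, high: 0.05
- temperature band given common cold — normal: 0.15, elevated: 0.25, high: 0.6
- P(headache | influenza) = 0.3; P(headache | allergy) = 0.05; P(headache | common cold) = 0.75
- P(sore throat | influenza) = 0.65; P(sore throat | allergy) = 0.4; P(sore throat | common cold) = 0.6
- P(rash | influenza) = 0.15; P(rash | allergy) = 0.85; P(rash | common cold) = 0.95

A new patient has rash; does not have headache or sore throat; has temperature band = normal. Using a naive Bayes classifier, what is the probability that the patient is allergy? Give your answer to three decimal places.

0.944

influenza: 0.05 × 0.75 × (1−0.3) × (1−0.65) × 0.15 = 0.001378125
allergy: 0.55 × 0.45 × (1−0.05) × (1−0.4) × 0.85 = 0.11991375
common cold: 0.4 × 0.15 × (1−0.75) × (1−0.6) × 0.95 = 0.0057
P(allergy | x) = 0.11991375 / 0.126991875 ≈ 0.944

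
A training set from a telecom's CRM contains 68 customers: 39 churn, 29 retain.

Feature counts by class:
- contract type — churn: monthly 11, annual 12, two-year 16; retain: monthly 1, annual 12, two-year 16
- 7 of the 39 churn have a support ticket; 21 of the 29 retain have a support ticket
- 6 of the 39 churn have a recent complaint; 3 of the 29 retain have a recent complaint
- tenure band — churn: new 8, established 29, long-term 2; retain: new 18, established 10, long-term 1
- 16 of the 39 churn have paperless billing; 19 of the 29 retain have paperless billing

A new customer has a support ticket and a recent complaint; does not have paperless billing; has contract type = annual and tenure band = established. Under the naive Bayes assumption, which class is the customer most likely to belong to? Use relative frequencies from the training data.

churn: (39/68) × (12/39) × (7/39) × (6/39) × (29/39) × (23/39) ≈ 0.00213692
retain: (29/68) × (12/29) × (21/29) × (3/29) × (10/29) × (10/29) ≈ 0.00157189
Highest score → churn.

churn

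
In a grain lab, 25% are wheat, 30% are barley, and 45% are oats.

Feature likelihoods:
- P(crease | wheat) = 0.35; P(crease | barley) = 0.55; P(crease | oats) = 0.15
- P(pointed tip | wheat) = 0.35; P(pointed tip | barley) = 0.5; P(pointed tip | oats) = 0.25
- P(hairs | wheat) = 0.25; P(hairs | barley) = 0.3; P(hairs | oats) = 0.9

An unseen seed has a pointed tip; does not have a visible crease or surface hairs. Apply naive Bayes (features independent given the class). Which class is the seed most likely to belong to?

wheat: 0.25 × (1−0.35) × 0.35 × (1−0.25) = 0.04265625
barley: 0.3 × (1−0.55) × 0.5 × (1−0.3) = 0.04725
oats: 0.45 × (1−0.15) × 0.25 × (1−0.9) = 0.0095625
Highest score → barley.

barley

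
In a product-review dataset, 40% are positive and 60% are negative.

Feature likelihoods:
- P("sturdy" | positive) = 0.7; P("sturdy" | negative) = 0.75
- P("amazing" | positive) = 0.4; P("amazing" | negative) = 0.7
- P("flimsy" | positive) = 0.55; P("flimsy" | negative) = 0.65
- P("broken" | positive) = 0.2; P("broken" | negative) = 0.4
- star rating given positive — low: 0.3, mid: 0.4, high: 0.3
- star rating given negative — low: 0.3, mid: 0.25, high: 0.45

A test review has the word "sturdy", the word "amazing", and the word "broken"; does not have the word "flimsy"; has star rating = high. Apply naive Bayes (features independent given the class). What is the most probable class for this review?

negative

positive: 0.4 × 0.7 × 0.4 × (1−0.55) × 0.2 × 0.3 = 0.003024
negative: 0.6 × 0.75 × 0.7 × (1−0.65) × 0.4 × 0.45 = 0.019845
Highest score → negative.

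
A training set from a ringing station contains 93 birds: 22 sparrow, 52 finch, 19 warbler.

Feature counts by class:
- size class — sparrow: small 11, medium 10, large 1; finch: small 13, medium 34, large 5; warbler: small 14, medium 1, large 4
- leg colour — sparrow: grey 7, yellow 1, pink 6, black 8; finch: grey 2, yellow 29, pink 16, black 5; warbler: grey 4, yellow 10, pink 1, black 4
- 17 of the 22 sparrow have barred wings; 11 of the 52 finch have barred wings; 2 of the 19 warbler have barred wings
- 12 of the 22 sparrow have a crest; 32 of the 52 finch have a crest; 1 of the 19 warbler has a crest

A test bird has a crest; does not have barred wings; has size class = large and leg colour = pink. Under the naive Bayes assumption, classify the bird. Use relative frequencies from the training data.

sparrow: (22/93) × (1/22) × (6/22) × (5/22) × (12/22) ≈ 0.000363539
finch: (52/93) × (5/52) × (16/52) × (41/52) × (32/52) ≈ 0.00802659
warbler: (19/93) × (4/19) × (1/19) × (17/19) × (1/19) ≈ 0.000106602
Highest score → finch.

finch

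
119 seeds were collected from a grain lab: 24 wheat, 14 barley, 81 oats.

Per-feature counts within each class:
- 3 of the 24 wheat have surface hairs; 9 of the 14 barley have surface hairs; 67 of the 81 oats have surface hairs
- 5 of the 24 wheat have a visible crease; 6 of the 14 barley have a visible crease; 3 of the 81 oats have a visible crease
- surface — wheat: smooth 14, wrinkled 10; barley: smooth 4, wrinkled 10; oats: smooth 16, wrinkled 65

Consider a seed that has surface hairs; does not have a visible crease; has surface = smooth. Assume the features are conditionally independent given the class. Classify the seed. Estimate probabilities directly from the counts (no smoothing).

oats

wheat: (24/119) × (3/24) × (19/24) × (14/24) ≈ 0.0116422
barley: (14/119) × (9/14) × (8/14) × (4/14) ≈ 0.0123478
oats: (81/119) × (67/81) × (78/81) × (16/81) ≈ 0.107096
Highest score → oats.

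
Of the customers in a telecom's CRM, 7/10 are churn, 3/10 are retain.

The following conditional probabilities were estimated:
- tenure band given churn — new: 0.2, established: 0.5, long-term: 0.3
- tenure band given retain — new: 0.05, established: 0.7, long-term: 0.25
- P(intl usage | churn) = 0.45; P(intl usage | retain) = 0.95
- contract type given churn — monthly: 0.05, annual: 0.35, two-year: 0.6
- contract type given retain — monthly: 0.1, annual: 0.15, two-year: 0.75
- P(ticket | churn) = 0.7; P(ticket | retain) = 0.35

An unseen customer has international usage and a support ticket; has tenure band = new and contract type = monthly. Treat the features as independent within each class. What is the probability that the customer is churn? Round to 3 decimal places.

churn: 0.7 × 0.2 × 0.45 × 0.05 × 0.7 = 0.002205
retain: 0.3 × 0.05 × 0.95 × 0.1 × 0.35 = 0.00049875
P(churn | x) = 0.002205 / 0.00270375 ≈ 0.816

0.816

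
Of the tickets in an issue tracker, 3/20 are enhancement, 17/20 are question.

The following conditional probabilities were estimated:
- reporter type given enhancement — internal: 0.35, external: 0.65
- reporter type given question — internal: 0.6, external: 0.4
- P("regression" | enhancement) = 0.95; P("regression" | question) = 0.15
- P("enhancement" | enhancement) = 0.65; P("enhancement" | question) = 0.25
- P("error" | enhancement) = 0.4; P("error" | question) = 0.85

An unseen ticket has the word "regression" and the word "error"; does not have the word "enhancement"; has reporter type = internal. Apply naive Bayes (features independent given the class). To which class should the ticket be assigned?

question

enhancement: 0.15 × 0.35 × 0.95 × (1−0.65) × 0.4 = 0.0069825
question: 0.85 × 0.6 × 0.15 × (1−0.25) × 0.85 = 0.04876875
Highest score → question.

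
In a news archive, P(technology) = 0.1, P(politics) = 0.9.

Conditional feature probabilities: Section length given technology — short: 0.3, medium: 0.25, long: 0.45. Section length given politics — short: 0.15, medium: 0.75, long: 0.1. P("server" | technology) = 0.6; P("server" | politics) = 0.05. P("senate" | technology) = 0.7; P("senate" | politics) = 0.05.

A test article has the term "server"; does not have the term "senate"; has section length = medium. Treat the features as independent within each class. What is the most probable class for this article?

politics

technology: 0.1 × 0.25 × 0.6 × (1−0.7) = 0.0045
politics: 0.9 × 0.75 × 0.05 × (1−0.05) = 0.0320625
Highest score → politics.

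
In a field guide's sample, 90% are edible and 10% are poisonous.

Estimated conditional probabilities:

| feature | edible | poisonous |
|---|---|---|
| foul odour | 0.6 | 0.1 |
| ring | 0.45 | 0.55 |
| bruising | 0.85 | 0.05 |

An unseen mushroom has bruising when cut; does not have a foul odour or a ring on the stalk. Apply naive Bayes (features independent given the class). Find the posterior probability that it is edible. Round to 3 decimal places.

0.988

edible: 0.9 × (1−0.6) × (1−0.45) × 0.85 = 0.1683
poisonous: 0.1 × (1−0.1) × (1−0.55) × 0.05 = 0.002025
P(edible | x) = 0.1683 / 0.170325 ≈ 0.988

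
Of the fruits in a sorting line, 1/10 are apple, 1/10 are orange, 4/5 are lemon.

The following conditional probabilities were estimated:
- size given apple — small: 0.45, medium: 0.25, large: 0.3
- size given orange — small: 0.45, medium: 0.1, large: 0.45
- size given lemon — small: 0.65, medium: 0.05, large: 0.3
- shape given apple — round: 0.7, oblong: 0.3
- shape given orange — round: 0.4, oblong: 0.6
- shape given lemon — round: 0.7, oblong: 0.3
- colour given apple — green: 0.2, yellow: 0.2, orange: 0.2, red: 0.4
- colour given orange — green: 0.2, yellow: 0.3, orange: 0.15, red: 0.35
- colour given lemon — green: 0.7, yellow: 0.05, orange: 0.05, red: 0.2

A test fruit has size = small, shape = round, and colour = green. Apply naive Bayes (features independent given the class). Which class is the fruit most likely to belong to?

lemon

apple: 0.1 × 0.45 × 0.7 × 0.2 = 0.0063
orange: 0.1 × 0.45 × 0.4 × 0.2 = 0.0036
lemon: 0.8 × 0.65 × 0.7 × 0.7 = 0.2548
Highest score → lemon.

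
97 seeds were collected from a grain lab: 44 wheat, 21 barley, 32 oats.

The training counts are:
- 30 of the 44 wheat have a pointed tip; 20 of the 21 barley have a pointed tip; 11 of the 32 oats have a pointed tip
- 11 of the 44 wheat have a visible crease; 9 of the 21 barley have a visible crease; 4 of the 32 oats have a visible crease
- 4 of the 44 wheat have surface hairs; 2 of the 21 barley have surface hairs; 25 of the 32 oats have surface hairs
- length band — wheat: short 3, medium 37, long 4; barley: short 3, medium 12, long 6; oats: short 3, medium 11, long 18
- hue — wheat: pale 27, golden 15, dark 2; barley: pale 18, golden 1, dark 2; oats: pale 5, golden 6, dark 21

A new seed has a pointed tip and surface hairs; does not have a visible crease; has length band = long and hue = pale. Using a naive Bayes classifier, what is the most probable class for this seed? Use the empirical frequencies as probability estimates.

oats

wheat: (44/97) × (30/44) × (33/44) × (4/44) × (4/44) × (27/44) ≈ 0.00117635
barley: (21/97) × (20/21) × (12/21) × (2/21) × (6/21) × (18/21) ≈ 0.002748
oats: (32/97) × (11/32) × (28/32) × (25/32) × (18/32) × (5/32) ≈ 0.00681336
Highest score → oats.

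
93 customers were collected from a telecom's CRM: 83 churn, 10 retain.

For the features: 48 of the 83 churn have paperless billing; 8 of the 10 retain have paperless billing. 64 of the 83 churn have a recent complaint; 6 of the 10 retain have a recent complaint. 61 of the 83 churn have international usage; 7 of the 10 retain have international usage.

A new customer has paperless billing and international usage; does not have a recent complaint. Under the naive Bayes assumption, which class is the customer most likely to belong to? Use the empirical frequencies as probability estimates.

churn: (83/93) × (48/83) × (19/83) × (61/83) ≈ 0.0868331
retain: (10/93) × (8/10) × (4/10) × (7/10) ≈ 0.024086
Highest score → churn.

churn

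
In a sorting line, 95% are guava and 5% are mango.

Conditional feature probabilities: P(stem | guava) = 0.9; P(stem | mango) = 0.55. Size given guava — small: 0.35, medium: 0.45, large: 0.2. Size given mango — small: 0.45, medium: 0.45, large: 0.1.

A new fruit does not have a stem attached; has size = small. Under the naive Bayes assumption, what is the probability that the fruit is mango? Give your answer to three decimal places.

guava: 0.95 × (1−0.9) × 0.35 = 0.03325
mango: 0.05 × (1−0.55) × 0.45 = 0.010125
P(mango | x) = 0.010125 / 0.043375 ≈ 0.233

0.233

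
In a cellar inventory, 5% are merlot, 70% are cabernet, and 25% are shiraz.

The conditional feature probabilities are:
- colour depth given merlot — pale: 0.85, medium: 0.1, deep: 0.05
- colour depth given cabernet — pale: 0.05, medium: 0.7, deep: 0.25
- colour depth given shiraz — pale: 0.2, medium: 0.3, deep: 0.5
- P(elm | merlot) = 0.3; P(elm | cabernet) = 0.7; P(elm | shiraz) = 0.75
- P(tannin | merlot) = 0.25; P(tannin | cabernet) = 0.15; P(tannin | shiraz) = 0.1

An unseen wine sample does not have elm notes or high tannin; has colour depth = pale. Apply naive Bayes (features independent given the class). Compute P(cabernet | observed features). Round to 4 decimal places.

merlot: 0.05 × 0.85 × (1−0.3) × (1−0.25) = 0.0223125
cabernet: 0.7 × 0.05 × (1−0.7) × (1−0.15) = 0.008925
shiraz: 0.25 × 0.2 × (1−0.75) × (1−0.1) = 0.01125
P(cabernet | x) = 0.008925 / 0.0424875 ≈ 0.2101

0.2101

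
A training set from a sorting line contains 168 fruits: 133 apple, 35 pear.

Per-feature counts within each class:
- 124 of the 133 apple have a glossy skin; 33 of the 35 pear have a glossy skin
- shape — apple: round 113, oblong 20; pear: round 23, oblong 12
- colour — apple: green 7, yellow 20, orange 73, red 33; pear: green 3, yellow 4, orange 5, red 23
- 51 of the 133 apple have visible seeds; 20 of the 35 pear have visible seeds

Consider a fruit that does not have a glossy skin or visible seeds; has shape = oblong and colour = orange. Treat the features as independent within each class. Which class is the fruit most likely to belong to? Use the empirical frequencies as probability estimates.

apple: (133/168) × (9/133) × (20/133) × (73/133) × (82/133) ≈ 0.00272612
pear: (35/168) × (2/35) × (12/35) × (5/35) × (15/35) ≈ 0.000249896
Highest score → apple.

apple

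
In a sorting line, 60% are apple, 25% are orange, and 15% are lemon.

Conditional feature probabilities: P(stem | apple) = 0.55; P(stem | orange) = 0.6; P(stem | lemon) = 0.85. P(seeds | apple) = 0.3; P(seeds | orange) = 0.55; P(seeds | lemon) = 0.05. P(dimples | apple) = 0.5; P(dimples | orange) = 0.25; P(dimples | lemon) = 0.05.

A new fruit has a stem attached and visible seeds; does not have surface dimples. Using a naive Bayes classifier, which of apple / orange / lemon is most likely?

orange

apple: 0.6 × 0.55 × 0.3 × (1−0.5) = 0.0495
orange: 0.25 × 0.6 × 0.55 × (1−0.25) = 0.061875
lemon: 0.15 × 0.85 × 0.05 × (1−0.05) = 0.00605625
Highest score → orange.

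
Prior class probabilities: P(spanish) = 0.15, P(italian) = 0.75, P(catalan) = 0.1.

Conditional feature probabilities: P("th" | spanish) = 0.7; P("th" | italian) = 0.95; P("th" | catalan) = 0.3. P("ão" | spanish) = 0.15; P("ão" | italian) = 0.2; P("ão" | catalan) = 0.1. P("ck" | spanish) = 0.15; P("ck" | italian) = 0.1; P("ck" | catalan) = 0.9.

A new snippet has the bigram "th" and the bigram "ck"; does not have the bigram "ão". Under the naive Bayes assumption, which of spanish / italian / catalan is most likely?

spanish: 0.15 × 0.7 × (1−0.15) × 0.15 = 0.0133875
italian: 0.75 × 0.95 × (1−0.2) × 0.1 = 0.057
catalan: 0.1 × 0.3 × (1−0.1) × 0.9 = 0.0243
Highest score → italian.

italian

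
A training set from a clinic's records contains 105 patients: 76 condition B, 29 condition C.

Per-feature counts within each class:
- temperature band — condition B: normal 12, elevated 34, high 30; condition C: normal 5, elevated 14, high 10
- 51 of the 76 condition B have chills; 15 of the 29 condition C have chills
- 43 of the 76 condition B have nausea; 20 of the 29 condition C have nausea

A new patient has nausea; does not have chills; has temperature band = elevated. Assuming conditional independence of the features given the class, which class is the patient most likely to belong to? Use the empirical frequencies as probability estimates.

condition B: (76/105) × (34/76) × (25/76) × (43/76) ≈ 0.0602658
condition C: (29/105) × (14/29) × (14/29) × (20/29) ≈ 0.0443916
Highest score → condition B.

condition B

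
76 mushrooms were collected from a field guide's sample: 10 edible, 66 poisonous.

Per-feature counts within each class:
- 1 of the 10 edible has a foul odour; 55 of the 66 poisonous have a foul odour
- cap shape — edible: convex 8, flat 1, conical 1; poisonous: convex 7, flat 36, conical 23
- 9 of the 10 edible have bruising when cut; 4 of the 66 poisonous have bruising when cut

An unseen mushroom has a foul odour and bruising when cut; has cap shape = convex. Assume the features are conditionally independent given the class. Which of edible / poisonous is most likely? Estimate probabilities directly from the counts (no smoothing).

edible: (10/76) × (1/10) × (8/10) × (9/10) ≈ 0.00947368
poisonous: (66/76) × (55/66) × (7/66) × (4/66) ≈ 0.00465178
Highest score → edible.

edible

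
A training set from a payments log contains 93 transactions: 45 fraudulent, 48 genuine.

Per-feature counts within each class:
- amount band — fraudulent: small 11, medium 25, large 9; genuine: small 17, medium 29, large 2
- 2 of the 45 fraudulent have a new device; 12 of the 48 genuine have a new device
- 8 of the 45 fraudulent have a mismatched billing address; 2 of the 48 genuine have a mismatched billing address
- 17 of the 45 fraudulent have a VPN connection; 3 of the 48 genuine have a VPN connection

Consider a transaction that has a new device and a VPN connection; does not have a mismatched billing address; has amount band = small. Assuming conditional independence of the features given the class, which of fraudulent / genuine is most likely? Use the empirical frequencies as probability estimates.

genuine

fraudulent: (45/93) × (11/45) × (2/45) × (37/45) × (17/45) ≈ 0.00163287
genuine: (48/93) × (17/48) × (12/48) × (46/48) × (3/48) ≈ 0.00273718
Highest score → genuine.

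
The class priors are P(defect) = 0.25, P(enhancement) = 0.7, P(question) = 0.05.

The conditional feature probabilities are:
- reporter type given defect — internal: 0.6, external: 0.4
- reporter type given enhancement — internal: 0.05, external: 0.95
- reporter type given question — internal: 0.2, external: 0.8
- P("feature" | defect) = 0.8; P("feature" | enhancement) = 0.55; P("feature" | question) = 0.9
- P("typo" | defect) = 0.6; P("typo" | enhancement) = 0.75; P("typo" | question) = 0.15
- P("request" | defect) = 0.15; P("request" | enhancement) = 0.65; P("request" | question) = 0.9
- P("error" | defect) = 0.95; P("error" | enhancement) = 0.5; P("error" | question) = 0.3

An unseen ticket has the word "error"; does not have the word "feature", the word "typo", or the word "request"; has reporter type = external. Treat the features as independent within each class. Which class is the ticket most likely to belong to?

defect: 0.25 × 0.4 × (1−0.8) × (1−0.6) × (1−0.15) × 0.95 = 0.00646
enhancement: 0.7 × 0.95 × (1−0.55) × (1−0.75) × (1−0.65) × 0.5 = 0.0130921875
question: 0.05 × 0.8 × (1−0.9) × (1−0.15) × (1−0.9) × 0.3 = 0.000102
Highest score → enhancement.

enhancement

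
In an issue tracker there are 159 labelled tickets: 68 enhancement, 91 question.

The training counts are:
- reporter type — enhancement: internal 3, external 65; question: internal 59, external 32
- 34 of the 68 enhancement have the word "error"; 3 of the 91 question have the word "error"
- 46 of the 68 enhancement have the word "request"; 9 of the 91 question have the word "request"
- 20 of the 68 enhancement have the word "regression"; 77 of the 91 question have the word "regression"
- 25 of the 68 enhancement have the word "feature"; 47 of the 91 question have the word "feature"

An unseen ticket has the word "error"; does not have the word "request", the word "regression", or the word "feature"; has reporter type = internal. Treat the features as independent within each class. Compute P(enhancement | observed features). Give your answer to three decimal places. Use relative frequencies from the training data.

enhancement: (68/159) × (3/68) × (34/68) × (22/68) × (48/68) × (43/68) ≈ 0.00136238
question: (91/159) × (59/91) × (3/91) × (82/91) × (14/91) × (44/91) ≈ 0.000819984
P(enhancement | x) = 0.00136238 / 0.002182364 ≈ 0.624

0.624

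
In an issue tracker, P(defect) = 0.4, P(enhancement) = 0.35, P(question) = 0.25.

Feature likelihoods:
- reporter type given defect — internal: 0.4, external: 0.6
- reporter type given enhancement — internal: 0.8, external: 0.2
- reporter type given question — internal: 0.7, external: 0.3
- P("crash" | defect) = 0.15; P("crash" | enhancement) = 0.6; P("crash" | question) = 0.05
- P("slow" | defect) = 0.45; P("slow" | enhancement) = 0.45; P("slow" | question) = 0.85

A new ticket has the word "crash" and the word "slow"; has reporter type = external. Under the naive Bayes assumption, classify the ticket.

enhancement

defect: 0.4 × 0.6 × 0.15 × 0.45 = 0.0162
enhancement: 0.35 × 0.2 × 0.6 × 0.45 = 0.0189
question: 0.25 × 0.3 × 0.05 × 0.85 = 0.0031875
Highest score → enhancement.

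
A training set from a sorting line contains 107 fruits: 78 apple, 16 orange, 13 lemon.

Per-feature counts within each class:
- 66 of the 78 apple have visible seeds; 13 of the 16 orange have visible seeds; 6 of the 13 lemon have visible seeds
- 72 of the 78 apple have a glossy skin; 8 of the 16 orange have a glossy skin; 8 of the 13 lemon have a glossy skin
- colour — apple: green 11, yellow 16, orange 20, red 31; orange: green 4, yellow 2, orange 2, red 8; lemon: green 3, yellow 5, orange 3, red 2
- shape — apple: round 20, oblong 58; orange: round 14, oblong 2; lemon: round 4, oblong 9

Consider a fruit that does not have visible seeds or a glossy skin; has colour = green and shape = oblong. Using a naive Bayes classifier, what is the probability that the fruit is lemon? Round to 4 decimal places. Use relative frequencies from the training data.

0.7496

apple: (78/107) × (12/78) × (6/78) × (11/78) × (58/78) ≈ 0.00090466
orange: (16/107) × (3/16) × (8/16) × (4/16) × (2/16) ≈ 0.000438084
lemon: (13/107) × (7/13) × (5/13) × (3/13) × (9/13) ≈ 0.00401993
P(lemon | x) = 0.00401993 / 0.005362674 ≈ 0.7496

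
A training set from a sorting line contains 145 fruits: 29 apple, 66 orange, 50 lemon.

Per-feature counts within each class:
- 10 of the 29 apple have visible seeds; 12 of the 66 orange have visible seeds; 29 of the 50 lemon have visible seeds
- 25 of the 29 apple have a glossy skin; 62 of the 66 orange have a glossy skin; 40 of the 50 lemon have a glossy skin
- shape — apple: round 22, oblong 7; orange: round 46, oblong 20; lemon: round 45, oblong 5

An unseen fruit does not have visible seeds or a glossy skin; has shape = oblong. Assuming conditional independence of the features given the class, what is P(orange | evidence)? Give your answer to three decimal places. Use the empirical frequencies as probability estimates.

apple: (29/145) × (19/29) × (4/29) × (7/29) ≈ 0.00436262
orange: (66/145) × (54/66) × (4/66) × (20/66) ≈ 0.00683956
lemon: (50/145) × (21/50) × (10/50) × (5/50) ≈ 0.00289655
P(orange | x) = 0.00683956 / 0.01409873 ≈ 0.485

0.485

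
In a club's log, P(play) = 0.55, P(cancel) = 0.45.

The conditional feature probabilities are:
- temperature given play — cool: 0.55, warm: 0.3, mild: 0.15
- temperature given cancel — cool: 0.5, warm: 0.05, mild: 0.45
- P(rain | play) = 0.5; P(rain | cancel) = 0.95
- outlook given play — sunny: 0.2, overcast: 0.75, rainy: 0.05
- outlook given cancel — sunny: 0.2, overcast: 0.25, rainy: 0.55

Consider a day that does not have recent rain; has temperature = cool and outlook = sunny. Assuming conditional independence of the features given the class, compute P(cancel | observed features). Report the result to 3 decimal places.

play: 0.55 × 0.55 × (1−0.5) × 0.2 = 0.03025
cancel: 0.45 × 0.5 × (1−0.95) × 0.2 = 0.00225
P(cancel | x) = 0.00225 / 0.0325 ≈ 0.069

0.069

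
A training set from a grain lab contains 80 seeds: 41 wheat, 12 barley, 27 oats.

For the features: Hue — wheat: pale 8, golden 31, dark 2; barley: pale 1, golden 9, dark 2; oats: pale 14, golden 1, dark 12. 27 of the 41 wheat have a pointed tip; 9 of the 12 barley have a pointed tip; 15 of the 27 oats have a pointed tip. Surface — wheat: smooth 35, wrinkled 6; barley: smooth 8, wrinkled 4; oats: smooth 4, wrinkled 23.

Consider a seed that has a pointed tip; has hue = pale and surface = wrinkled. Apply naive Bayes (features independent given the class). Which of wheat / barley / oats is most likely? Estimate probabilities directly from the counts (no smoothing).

wheat: (41/80) × (8/41) × (27/41) × (6/41) ≈ 0.00963712
barley: (12/80) × (1/12) × (9/12) × (4/12) = 0.003125
oats: (27/80) × (14/27) × (15/27) × (23/27) ≈ 0.0828189
Highest score → oats.

oats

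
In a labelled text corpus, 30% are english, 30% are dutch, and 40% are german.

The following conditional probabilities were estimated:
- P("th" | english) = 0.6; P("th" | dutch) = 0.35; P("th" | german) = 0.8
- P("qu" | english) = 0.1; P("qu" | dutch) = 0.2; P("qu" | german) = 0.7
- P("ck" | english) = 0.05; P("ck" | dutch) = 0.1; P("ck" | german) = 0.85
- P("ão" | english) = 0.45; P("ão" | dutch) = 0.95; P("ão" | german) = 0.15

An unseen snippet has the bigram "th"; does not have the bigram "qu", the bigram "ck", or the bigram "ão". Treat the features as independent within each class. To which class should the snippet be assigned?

english: 0.3 × 0.6 × (1−0.1) × (1−0.05) × (1−0.45) = 0.084645
dutch: 0.3 × 0.35 × (1−0.2) × (1−0.1) × (1−0.95) = 0.00378
german: 0.4 × 0.8 × (1−0.7) × (1−0.85) × (1−0.15) = 0.01224
Highest score → english.

english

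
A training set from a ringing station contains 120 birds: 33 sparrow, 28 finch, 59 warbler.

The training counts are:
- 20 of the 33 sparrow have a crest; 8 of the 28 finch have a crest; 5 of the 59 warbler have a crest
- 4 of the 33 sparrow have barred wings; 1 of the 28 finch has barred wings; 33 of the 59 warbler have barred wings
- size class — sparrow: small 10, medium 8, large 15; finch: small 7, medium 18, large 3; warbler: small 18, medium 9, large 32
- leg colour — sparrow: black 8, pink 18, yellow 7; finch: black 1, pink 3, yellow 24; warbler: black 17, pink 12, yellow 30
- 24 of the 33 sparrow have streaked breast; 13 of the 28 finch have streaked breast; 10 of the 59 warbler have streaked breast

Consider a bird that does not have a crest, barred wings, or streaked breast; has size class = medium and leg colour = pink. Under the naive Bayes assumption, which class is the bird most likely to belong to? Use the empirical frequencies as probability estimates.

finch

sparrow: (33/120) × (13/33) × (29/33) × (8/33) × (18/33) × (9/33) ≈ 0.00343328
finch: (28/120) × (20/28) × (27/28) × (18/28) × (3/28) × (15/28) ≈ 0.00593015
warbler: (59/120) × (54/59) × (26/59) × (9/59) × (12/59) × (49/59) ≈ 0.00510973
Highest score → finch.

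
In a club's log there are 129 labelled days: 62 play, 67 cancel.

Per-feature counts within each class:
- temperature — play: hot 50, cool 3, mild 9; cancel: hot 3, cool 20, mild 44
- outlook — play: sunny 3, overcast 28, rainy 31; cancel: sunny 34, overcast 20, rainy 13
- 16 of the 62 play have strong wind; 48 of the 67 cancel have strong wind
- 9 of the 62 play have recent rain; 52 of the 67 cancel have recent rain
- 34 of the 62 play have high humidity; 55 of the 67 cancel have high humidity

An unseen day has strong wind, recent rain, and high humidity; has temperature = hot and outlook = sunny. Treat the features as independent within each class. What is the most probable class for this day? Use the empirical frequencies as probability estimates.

play: (62/129) × (50/62) × (3/62) × (16/62) × (9/62) × (34/62) ≈ 0.00038528
cancel: (67/129) × (3/67) × (34/67) × (48/67) × (52/67) × (55/67) ≈ 0.00538665
Highest score → cancel.

cancel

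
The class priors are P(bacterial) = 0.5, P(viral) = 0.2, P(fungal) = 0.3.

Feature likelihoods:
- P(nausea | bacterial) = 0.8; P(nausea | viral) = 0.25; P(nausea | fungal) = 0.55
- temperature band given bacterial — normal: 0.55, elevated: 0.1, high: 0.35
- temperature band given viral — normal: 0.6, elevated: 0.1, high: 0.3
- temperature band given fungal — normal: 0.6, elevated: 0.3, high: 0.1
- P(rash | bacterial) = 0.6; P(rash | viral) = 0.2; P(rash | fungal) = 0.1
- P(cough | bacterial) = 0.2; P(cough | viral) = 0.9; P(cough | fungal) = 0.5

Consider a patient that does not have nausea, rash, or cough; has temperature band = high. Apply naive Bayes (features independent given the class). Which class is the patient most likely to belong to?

bacterial

bacterial: 0.5 × (1−0.8) × 0.35 × (1−0.6) × (1−0.2) = 0.0112
viral: 0.2 × (1−0.25) × 0.3 × (1−0.2) × (1−0.9) = 0.0036
fungal: 0.3 × (1−0.55) × 0.1 × (1−0.1) × (1−0.5) = 0.006075
Highest score → bacterial.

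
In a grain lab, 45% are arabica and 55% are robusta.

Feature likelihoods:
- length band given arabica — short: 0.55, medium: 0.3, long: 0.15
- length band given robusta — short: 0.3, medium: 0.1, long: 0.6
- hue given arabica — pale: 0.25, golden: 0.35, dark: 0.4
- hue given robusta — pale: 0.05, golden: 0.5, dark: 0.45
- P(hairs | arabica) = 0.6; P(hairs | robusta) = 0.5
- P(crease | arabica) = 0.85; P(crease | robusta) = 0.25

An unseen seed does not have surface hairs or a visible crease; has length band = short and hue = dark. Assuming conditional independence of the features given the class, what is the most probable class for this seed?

robusta

arabica: 0.45 × 0.55 × 0.4 × (1−0.6) × (1−0.85) = 0.00594
robusta: 0.55 × 0.3 × 0.45 × (1−0.5) × (1−0.25) = 0.02784375
Highest score → robusta.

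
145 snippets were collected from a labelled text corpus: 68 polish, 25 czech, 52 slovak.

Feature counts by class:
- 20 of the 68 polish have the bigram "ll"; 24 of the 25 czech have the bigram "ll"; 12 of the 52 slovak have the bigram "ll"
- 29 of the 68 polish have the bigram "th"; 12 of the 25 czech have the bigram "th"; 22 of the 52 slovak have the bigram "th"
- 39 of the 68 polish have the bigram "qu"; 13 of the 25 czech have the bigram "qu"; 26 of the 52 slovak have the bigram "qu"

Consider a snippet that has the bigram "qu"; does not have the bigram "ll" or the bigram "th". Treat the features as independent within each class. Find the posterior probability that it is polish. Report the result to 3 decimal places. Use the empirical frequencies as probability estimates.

polish: (68/145) × (48/68) × (39/68) × (39/68) ≈ 0.108889
czech: (25/145) × (1/25) × (13/25) × (13/25) ≈ 0.00186483
slovak: (52/145) × (40/52) × (30/52) × (26/52) ≈ 0.0795756
P(polish | x) = 0.108889 / 0.19032943 ≈ 0.572

0.572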